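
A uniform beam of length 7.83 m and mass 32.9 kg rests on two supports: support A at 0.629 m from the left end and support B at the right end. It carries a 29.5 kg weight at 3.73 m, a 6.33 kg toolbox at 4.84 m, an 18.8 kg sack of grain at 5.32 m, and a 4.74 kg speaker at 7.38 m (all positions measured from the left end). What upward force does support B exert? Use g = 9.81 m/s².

Choose support A as the axis so its reaction then has zero moment arm.
Beam weight: 32.9 × 9.81 = 322.7 N down at 3.915 m → arm 3.286 m, τ = 322.7 × 3.286 = 1060 N·m clockwise.
Weight: 29.5 × 9.81 = 289.4 N down at 3.73 m → arm 3.101 m, τ = 289.4 × 3.101 = 897.4 N·m clockwise.
Toolbox: 6.33 × 9.81 = 62.1 N down at 4.84 m → arm 4.211 m, τ = 62.1 × 4.211 = 261.5 N·m clockwise.
Sack of grain: 18.8 × 9.81 = 184.4 N down at 5.32 m → arm 4.691 m, τ = 184.4 × 4.691 = 865 N·m clockwise.
Speaker: 4.74 × 9.81 = 46.5 N down at 7.38 m → arm 6.751 m, τ = 46.5 × 6.751 = 313.9 N·m clockwise.
Net load moment about support A = 3398 N·m clockwise.
Reaction R at support B is upward at 7.83 m, arm 7.201 m → moment R × 7.201 counterclockwise.
For rotational equilibrium, R × 7.201 = 3398, so R = 472 N.

R_B ≈ 472 N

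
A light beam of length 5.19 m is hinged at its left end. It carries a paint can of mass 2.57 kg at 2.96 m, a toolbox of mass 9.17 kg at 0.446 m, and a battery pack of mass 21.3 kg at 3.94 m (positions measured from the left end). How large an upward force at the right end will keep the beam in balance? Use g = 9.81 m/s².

Taking torques about the left end:
Paint can: 2.57 × 9.81 = 25.21 N down at 2.96 m → arm 2.96 m, τ = 25.21 × 2.96 = 74.62 N·m clockwise.
Toolbox: 9.17 × 9.81 = 89.96 N down at 0.446 m → arm 0.446 m, τ = 89.96 × 0.446 = 40.12 N·m clockwise.
Battery pack: 21.3 × 9.81 = 209 N down at 3.94 m → arm 3.94 m, τ = 209 × 3.94 = 823.5 N·m clockwise.
Net moment of the loads = 938.2 N·m clockwise.
The upward force F acts at the right end, arm 5.19 m, giving F × 5.19 counterclockwise.
For rotational equilibrium, F × 5.19 = 938.2, so F = 938.2 / 5.19 = 181 N.

F ≈ 181 N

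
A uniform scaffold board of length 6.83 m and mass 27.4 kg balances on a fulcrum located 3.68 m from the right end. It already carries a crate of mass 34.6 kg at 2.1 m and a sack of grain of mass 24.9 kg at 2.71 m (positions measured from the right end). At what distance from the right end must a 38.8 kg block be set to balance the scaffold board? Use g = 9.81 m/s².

x ≈ 5.9 m from the right end

Sum moments about the fulcrum (at 3.68 m from the right end) (the support reaction has zero arm there).
Beam weight: 27.4 × 9.81 = 268.8 N down at 3.415 m → arm 0.265 m, τ = 268.8 × 0.265 = 71.23 N·m clockwise.
Crate: 34.6 × 9.81 = 339.4 N down at 2.1 m → arm 1.58 m, τ = 339.4 × 1.58 = 536.3 N·m clockwise.
Sack of grain: 24.9 × 9.81 = 244.3 N down at 2.71 m → arm 0.97 m, τ = 244.3 × 0.97 = 237 N·m clockwise.
Net moment of existing loads = 844.5 N·m clockwise.
The block weighs 38.8 × 9.81 = 380.6 N and must supply an equal counterclockwise moment, so its lever arm about the fulcrum is 844.5 / 380.6 = 2.22 m.
That puts it at 3.68 + 2.22 = 5.9 m from the right end.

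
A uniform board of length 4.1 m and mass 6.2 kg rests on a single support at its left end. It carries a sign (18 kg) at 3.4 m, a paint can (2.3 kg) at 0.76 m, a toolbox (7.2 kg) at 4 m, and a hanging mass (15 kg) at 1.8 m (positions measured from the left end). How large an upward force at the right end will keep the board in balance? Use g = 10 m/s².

F ≈ 321 N

Choose the left end as the axis so the unknown pivot reaction has zero arm there.
Beam weight: 6.2 × 10 = 62 N down at 2.05 m → arm 2.05 m, τ = 62 × 2.05 = 127.1 N·m clockwise.
Sign: 18 × 10 = 180 N down at 3.4 m → arm 3.4 m, τ = 180 × 3.4 = 612 N·m clockwise.
Paint can: 2.3 × 10 = 23 N down at 0.76 m → arm 0.76 m, τ = 23 × 0.76 = 17.48 N·m clockwise.
Toolbox: 7.2 × 10 = 72 N down at 4 m → arm 4 m, τ = 72 × 4 = 288 N·m clockwise.
Hanging mass: 15 × 10 = 150 N down at 1.8 m → arm 1.8 m, τ = 150 × 1.8 = 270 N·m clockwise.
Net moment of the loads = 1315 N·m clockwise.
The upward force F acts at the right end, arm 4.1 m, giving F × 4.1 counterclockwise.
Balancing moments: F × 4.1 = 1315, giving F = 1315 / 4.1 = 321 N.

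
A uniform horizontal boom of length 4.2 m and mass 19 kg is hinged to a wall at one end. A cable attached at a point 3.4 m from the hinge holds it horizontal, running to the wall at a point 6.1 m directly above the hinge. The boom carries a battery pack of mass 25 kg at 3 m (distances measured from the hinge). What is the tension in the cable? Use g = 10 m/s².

T ≈ 387 N

Take moments about the hinge.
Beam weight: 19 × 10 = 190 N down at 2.1 m → arm 2.1 m, τ = 190 × 2.1 = 399 N·m clockwise.
Battery pack: 25 × 10 = 250 N down at 3 m → arm 3 m, τ = 250 × 3 = 750 N·m clockwise.
Total clockwise load moment = 1149 N·m.
The cable tension T acts at 3.4 m; only its component perpendicular to the boom, T sinθ, produces torque. sinθ = h/√(h²+d²) = 6.1/√(6.1²+3.4²) = 0.8735.
For rotational equilibrium, T × 3.4 × 0.8735 = 1149, so T = 1149 / 2.97 = 387 N.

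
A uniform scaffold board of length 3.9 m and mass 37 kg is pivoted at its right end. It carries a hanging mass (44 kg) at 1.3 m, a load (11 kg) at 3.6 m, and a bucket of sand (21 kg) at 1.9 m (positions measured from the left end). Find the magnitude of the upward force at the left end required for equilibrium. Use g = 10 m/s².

Take moments about the right end.
Beam weight: 37 × 10 = 370 N down at 1.95 m → arm 1.95 m, τ = 370 × 1.95 = 721.5 N·m counterclockwise.
Hanging mass: 44 × 10 = 440 N down at 1.3 m → arm 2.6 m, τ = 440 × 2.6 = 1144 N·m counterclockwise.
Load: 11 × 10 = 110 N down at 3.6 m → arm 0.3 m, τ = 110 × 0.3 = 33 N·m counterclockwise.
Bucket of sand: 21 × 10 = 210 N down at 1.9 m → arm 2 m, τ = 210 × 2 = 420 N·m counterclockwise.
Net moment of the loads = 2318 N·m counterclockwise.
The upward force F acts at the left end, arm 3.9 m, giving F × 3.9 clockwise.
Στ = 0 ⇒ F × 3.9 = 2318 ⇒ F = 2318 / 3.9 = 594 N.

F ≈ 594 N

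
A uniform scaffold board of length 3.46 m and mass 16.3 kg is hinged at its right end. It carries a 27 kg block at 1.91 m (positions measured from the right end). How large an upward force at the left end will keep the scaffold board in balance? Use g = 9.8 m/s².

F ≈ 226 N

About the right end:
Beam weight: 16.3 × 9.8 = 159.7 N down at 1.73 m → arm 1.73 m, τ = 159.7 × 1.73 = 276.3 N·m counterclockwise.
Block: 27 × 9.8 = 264.6 N down at 1.91 m → arm 1.91 m, τ = 264.6 × 1.91 = 505.4 N·m counterclockwise.
Net moment of the loads = 781.7 N·m counterclockwise.
The upward force F acts at the left end, arm 3.46 m, giving F × 3.46 clockwise.
Στ = 0 ⇒ F × 3.46 = 781.7 ⇒ F = 781.7 / 3.46 = 226 N.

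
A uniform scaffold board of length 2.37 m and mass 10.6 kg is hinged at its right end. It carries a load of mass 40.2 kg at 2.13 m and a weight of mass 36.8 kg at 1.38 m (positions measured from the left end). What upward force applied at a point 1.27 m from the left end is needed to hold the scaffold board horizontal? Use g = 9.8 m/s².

Take moments about the right end.
Beam weight: 10.6 × 9.8 = 103.9 N down at 1.185 m → arm 1.185 m, τ = 103.9 × 1.185 = 123.1 N·m counterclockwise.
Load: 40.2 × 9.8 = 394 N down at 2.13 m → arm 0.24 m, τ = 394 × 0.24 = 94.56 N·m counterclockwise.
Weight: 36.8 × 9.8 = 360.6 N down at 1.38 m → arm 0.99 m, τ = 360.6 × 0.99 = 357 N·m counterclockwise.
Net moment of the loads = 574.7 N·m counterclockwise.
The upward force F acts at a point 1.27 m from the left end, arm 1.1 m, giving F × 1.1 clockwise.
Setting net torque to zero: F × 1.1 = 574.7 → F = 574.7 / 1.1 = 522 N.

F ≈ 522 N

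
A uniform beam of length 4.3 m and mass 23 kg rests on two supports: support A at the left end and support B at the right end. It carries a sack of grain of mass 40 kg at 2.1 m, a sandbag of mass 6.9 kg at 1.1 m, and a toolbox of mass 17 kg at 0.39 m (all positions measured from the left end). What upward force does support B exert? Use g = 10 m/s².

R_B ≈ 343 N

Sum moments about support A (its reaction then has zero moment arm).
Beam weight: 23 × 10 = 230 N down at 2.15 m → arm 2.15 m, τ = 230 × 2.15 = 494.5 N·m clockwise.
Sack of grain: 40 × 10 = 400 N down at 2.1 m → arm 2.1 m, τ = 400 × 2.1 = 840 N·m clockwise.
Sandbag: 6.9 × 10 = 69 N down at 1.1 m → arm 1.1 m, τ = 69 × 1.1 = 75.9 N·m clockwise.
Toolbox: 17 × 10 = 170 N down at 0.39 m → arm 0.39 m, τ = 170 × 0.39 = 66.3 N·m clockwise.
Net load moment about support A = 1477 N·m clockwise.
Reaction R at support B is upward at 4.3 m, arm 4.3 m → moment R × 4.3 counterclockwise.
For rotational equilibrium, R × 4.3 = 1477, so R = 343 N.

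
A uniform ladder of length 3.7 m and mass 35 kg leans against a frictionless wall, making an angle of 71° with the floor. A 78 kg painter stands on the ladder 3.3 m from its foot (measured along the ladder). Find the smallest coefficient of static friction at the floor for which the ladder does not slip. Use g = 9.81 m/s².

Take moments about the foot of the ladder.
Ladder weight 35×9.81 = 343.4 N acts at 1.85 m along the ladder; its horizontal arm is 1.85·cos71° = 0.6023 m → τ = 206.8 N·m clockwise.
Painter: 78×9.81 = 765.2 N at 3.3 m → arm 1.074 m → τ = 821.8 N·m clockwise.
Wall normal N acts horizontally at the top; its moment arm is the height L sinθ = 3.7·sin71° = 3.498 m, counterclockwise.
Setting net torque to zero: N × 3.498 = 1029 → N = 294.2 N.
ΣFx = 0 ⇒ f = N_wall = 294.2 N. ΣFy = 0 ⇒ N_floor = 1109 N.
μ_min = f / N_floor = 294.2 / 1109 = 0.265.

μ_min ≈ 0.265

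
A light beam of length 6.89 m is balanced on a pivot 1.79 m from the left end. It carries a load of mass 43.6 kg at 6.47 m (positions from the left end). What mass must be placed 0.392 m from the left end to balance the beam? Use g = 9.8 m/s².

About the pivot (at 1.79 m from the left end):
Load: 43.6 × 9.8 = 427.3 N down at 6.47 m → arm 4.68 m, τ = 427.3 × 4.68 = 2000 N·m clockwise.
Net moment of known loads = 2000 N·m clockwise.
An unknown mass m at 0.392 m has arm 1.398 m; its moment is m·g·1.398 counterclockwise.
Balancing moments: m × 9.8 × 1.398 = 2000, giving m = 2000 / (9.8 × 1.398) = 146 kg.

m ≈ 146 kg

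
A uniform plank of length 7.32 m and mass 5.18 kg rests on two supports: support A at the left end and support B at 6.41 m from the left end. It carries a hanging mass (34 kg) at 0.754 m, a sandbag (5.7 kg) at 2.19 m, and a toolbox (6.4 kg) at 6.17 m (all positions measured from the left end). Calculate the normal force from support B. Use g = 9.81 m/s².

Choose support A as the axis so its reaction then has zero moment arm.
Beam weight: 5.18 × 9.81 = 50.82 N down at 3.66 m → arm 3.66 m, τ = 50.82 × 3.66 = 186 N·m clockwise.
Hanging mass: 34 × 9.81 = 333.5 N down at 0.754 m → arm 0.754 m, τ = 333.5 × 0.754 = 251.5 N·m clockwise.
Sandbag: 5.7 × 9.81 = 55.92 N down at 2.19 m → arm 2.19 m, τ = 55.92 × 2.19 = 122.5 N·m clockwise.
Toolbox: 6.4 × 9.81 = 62.78 N down at 6.17 m → arm 6.17 m, τ = 62.78 × 6.17 = 387.4 N·m clockwise.
Net load moment about support A = 947.4 N·m clockwise.
Reaction R at support B is upward at 6.41 m, arm 6.41 m → moment R × 6.41 counterclockwise.
For rotational equilibrium, R × 6.41 = 947.4, so R = 148 N.

R_B ≈ 148 N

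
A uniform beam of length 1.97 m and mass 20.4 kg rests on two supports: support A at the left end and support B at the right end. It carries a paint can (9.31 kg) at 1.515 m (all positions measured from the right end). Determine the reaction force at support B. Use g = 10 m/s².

R_B ≈ 124 N

Sum moments about support A (its reaction then has zero moment arm).
Beam weight: 20.4 × 10 = 204 N down at 0.985 m → arm 0.985 m, τ = 204 × 0.985 = 200.9 N·m clockwise.
Paint can: 9.31 × 10 = 93.1 N down at 1.515 m → arm 0.455 m, τ = 93.1 × 0.455 = 42.36 N·m clockwise.
Net load moment about support A = 243.3 N·m clockwise.
Reaction R at support B is upward at 0 m, arm 1.97 m → moment R × 1.97 counterclockwise.
For rotational equilibrium, R × 1.97 = 243.3, so R = 124 N.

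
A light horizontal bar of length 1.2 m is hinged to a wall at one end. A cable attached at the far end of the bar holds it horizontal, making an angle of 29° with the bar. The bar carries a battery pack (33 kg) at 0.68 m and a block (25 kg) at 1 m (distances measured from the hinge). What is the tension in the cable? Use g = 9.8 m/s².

T ≈ 799 N

Take moments about the hinge.
Battery pack: 33 × 9.8 = 323.4 N down at 0.68 m → arm 0.68 m, τ = 323.4 × 0.68 = 219.9 N·m clockwise.
Block: 25 × 9.8 = 245 N down at 1 m → arm 1 m, τ = 245 × 1 = 245 N·m clockwise.
Total clockwise load moment = 464.9 N·m.
The cable tension T acts at 1.2 m; only its component perpendicular to the bar, T sinθ, produces torque. sin 29° = 0.4848.
For rotational equilibrium, T × 1.2 × 0.4848 = 464.9, so T = 464.9 / 0.5818 = 799 N.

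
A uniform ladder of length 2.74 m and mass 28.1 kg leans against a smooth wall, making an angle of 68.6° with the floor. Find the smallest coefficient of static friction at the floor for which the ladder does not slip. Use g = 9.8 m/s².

μ_min ≈ 0.196

Taking torques about the foot of the ladder:
Ladder weight 28.1×9.8 = 275.4 N acts at 1.37 m along the ladder; its horizontal arm is 1.37·cos68.6° = 0.4999 m → τ = 137.7 N·m clockwise.
Wall normal N acts horizontally at the top; its moment arm is the height L sinθ = 2.74·sin68.6° = 2.551 m, counterclockwise.
Στ = 0 ⇒ N × 2.551 = 137.7 ⇒ N = 53.98 N.
ΣFx = 0 ⇒ f = N_wall = 53.98 N. ΣFy = 0 ⇒ N_floor = 275.4 N.
μ_min = f / N_floor = 53.98 / 275.4 = 0.196.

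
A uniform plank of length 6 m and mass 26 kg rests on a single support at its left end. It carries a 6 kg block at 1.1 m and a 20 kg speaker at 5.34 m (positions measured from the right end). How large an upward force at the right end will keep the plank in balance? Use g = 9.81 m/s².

Taking torques about the left end:
Beam weight: 26 × 9.81 = 255.1 N down at 3 m → arm 3 m, τ = 255.1 × 3 = 765.3 N·m clockwise.
Block: 6 × 9.81 = 58.86 N down at 1.1 m → arm 4.9 m, τ = 58.86 × 4.9 = 288.4 N·m clockwise.
Speaker: 20 × 9.81 = 196.2 N down at 5.34 m → arm 0.66 m, τ = 196.2 × 0.66 = 129.5 N·m clockwise.
Net moment of the loads = 1183 N·m clockwise.
The upward force F acts at the right end, arm 6 m, giving F × 6 counterclockwise.
Στ = 0 ⇒ F × 6 = 1183 ⇒ F = 1183 / 6 = 197 N.

F ≈ 197 N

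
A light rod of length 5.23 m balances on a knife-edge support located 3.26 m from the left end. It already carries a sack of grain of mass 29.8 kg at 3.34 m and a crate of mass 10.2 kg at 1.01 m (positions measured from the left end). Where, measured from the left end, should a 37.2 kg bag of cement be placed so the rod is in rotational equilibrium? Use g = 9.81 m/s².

Sum moments about the knife-edge support (at 3.26 m from the left end) (the support reaction has zero arm there).
Sack of grain: 29.8 × 9.81 = 292.3 N down at 3.34 m → arm 0.08 m, τ = 292.3 × 0.08 = 23.38 N·m clockwise.
Crate: 10.2 × 9.81 = 100.1 N down at 1.01 m → arm 2.25 m, τ = 100.1 × 2.25 = 225.2 N·m counterclockwise.
Net moment of existing loads = 201.8 N·m counterclockwise.
The bag of cement weighs 37.2 × 9.81 = 364.9 N and must supply an equal clockwise moment, so its lever arm about the knife-edge support is 201.8 / 364.9 = 0.553 m.
That puts it at 3.26 + 0.553 = 3.81 m from the left end.

x ≈ 3.81 m from the left end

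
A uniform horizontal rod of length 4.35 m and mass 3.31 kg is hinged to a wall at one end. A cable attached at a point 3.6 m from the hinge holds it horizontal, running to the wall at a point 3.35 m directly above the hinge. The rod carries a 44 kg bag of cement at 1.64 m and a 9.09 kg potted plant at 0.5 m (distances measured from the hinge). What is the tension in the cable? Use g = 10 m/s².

Choose the hinge as the axis so the unknown hinge reaction has zero arm there.
Beam weight: 3.31 × 10 = 33.1 N down at 2.175 m → arm 2.175 m, τ = 33.1 × 2.175 = 71.99 N·m clockwise.
Bag of cement: 44 × 10 = 440 N down at 1.64 m → arm 1.64 m, τ = 440 × 1.64 = 721.6 N·m clockwise.
Potted plant: 9.09 × 10 = 90.9 N down at 0.5 m → arm 0.5 m, τ = 90.9 × 0.5 = 45.45 N·m clockwise.
Total clockwise load moment = 839 N·m.
The cable tension T acts at 3.6 m; only its component perpendicular to the rod, T sinθ, produces torque. sinθ = h/√(h²+d²) = 3.35/√(3.35²+3.6²) = 0.6812.
Setting net torque to zero: T × 3.6 × 0.6812 = 839 → T = 839 / 2.452 = 342 N.

T ≈ 342 N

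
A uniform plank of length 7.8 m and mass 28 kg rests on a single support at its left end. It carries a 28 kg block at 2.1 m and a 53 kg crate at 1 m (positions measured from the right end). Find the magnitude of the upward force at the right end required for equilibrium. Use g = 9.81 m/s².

F ≈ 791 N

Take moments about the left end.
Beam weight: 28 × 9.81 = 274.7 N down at 3.9 m → arm 3.9 m, τ = 274.7 × 3.9 = 1071 N·m clockwise.
Block: 28 × 9.81 = 274.7 N down at 2.1 m → arm 5.7 m, τ = 274.7 × 5.7 = 1566 N·m clockwise.
Crate: 53 × 9.81 = 519.9 N down at 1 m → arm 6.8 m, τ = 519.9 × 6.8 = 3535 N·m clockwise.
Net moment of the loads = 6172 N·m clockwise.
The upward force F acts at the right end, arm 7.8 m, giving F × 7.8 counterclockwise.
Setting net torque to zero: F × 7.8 = 6172 → F = 6172 / 7.8 = 791 N.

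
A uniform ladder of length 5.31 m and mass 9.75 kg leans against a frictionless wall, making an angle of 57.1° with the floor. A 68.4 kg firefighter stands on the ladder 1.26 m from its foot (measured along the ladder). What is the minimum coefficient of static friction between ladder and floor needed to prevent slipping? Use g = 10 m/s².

Choose the foot of the ladder as the axis so the floor normal and friction both act there and drop out.
Ladder weight 9.75×10 = 97.5 N acts at 2.655 m along the ladder; its horizontal arm is 2.655·cos57.1° = 1.442 m → τ = 140.6 N·m clockwise.
Firefighter: 68.4×10 = 684 N at 1.26 m → arm 0.6844 m → τ = 468.1 N·m clockwise.
Wall normal N acts horizontally at the top; its moment arm is the height L sinθ = 5.31·sin57.1° = 4.458 m, counterclockwise.
Setting net torque to zero: N × 4.458 = 608.7 → N = 136.5 N.
ΣFx = 0 ⇒ f = N_wall = 136.5 N. ΣFy = 0 ⇒ N_floor = 781.5 N.
μ_min = f / N_floor = 136.5 / 781.5 = 0.175.

μ_min ≈ 0.175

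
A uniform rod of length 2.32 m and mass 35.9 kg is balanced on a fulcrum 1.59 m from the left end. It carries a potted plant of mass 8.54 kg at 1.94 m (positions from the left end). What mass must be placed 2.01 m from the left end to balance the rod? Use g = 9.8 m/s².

Choose the fulcrum (at 1.59 m from the left end) as the axis so the support reaction has zero arm there.
Beam weight: 35.9 × 9.8 = 351.8 N down at 1.16 m → arm 0.43 m, τ = 351.8 × 0.43 = 151.3 N·m counterclockwise.
Potted plant: 8.54 × 9.8 = 83.69 N down at 1.94 m → arm 0.35 m, τ = 83.69 × 0.35 = 29.29 N·m clockwise.
Net moment of known loads = 122 N·m counterclockwise.
An unknown mass m at 2.01 m has arm 0.42 m; its moment is m·g·0.42 clockwise.
Στ = 0 ⇒ m × 9.8 × 0.42 = 122 ⇒ m = 122 / (9.8 × 0.42) = 29.6 kg.

m ≈ 29.6 kg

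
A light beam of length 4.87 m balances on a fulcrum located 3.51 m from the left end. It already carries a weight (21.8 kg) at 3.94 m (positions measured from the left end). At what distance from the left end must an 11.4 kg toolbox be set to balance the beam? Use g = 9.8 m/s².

Choose the fulcrum (at 3.51 m from the left end) as the axis so the support reaction has zero arm there.
Weight: 21.8 × 9.8 = 213.6 N down at 3.94 m → arm 0.43 m, τ = 213.6 × 0.43 = 91.85 N·m clockwise.
Net moment of existing loads = 91.85 N·m clockwise.
The toolbox weighs 11.4 × 9.8 = 111.7 N and must supply an equal counterclockwise moment, so its lever arm about the fulcrum is 91.85 / 111.7 = 0.822 m.
That puts it at 3.51 − 0.822 = 2.69 m from the left end.

x ≈ 2.69 m from the left end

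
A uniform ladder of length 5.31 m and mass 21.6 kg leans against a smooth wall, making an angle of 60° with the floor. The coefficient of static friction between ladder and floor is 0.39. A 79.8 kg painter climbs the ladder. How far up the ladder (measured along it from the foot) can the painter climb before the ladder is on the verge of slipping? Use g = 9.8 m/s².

Choose the foot of the ladder as the axis so the floor normal and friction both act there and drop out.
Ladder weight 21.6×9.8 = 211.7 N acts at 2.655 m along the ladder; its horizontal arm is 2.655·cos60° = 1.328 m → τ = 281.1 N·m clockwise.
Painter weight 79.8×9.8 = 782 N at distance d → arm d·cos60° → τ = 782·d·0.5 clockwise.
Wall normal N at the top has arm L sinθ = 4.599 m counterclockwise, so Στ = 0 gives N·4.599 = 281.1 + 391·d.
ΣFy = 0 ⇒ N_floor = 993.7 N, so the maximum friction is μ_s·N_floor = 0.39×993.7 = 387.5 N. ΣFx = 0 ⇒ N_wall = f, so at the slipping point N = 387.5 N.
Substituting: 387.5×4.599 = 281.1 + 391·d ⇒ d = (1782 − 281.1) / 391 = 3.84 m.

d ≈ 3.84 m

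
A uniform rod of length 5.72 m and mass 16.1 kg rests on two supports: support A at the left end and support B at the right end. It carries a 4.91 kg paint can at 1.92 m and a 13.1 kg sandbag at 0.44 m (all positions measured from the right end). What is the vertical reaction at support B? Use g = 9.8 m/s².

Sum moments about support A (its reaction then has zero moment arm).
Beam weight: 16.1 × 9.8 = 157.8 N down at 2.86 m → arm 2.86 m, τ = 157.8 × 2.86 = 451.3 N·m clockwise.
Paint can: 4.91 × 9.8 = 48.12 N down at 1.92 m → arm 3.8 m, τ = 48.12 × 3.8 = 182.9 N·m clockwise.
Sandbag: 13.1 × 9.8 = 128.4 N down at 0.44 m → arm 5.28 m, τ = 128.4 × 5.28 = 678 N·m clockwise.
Net load moment about support A = 1312 N·m clockwise.
Reaction R at support B is upward at 0 m, arm 5.72 m → moment R × 5.72 counterclockwise.
For rotational equilibrium, R × 5.72 = 1312, so R = 229 N.

R_B ≈ 229 N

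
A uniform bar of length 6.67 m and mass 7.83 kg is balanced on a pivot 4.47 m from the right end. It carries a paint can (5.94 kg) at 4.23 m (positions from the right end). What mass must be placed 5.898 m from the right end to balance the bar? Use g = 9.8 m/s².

About the pivot (at 4.47 m from the right end):
Beam weight: 7.83 × 9.8 = 76.73 N down at 3.335 m → arm 1.135 m, τ = 76.73 × 1.135 = 87.09 N·m clockwise.
Paint can: 5.94 × 9.8 = 58.21 N down at 4.23 m → arm 0.24 m, τ = 58.21 × 0.24 = 13.97 N·m clockwise.
Net moment of known loads = 101.1 N·m clockwise.
An unknown mass m at 5.898 m has arm 1.428 m; its moment is m·g·1.428 counterclockwise.
Balancing moments: m × 9.8 × 1.428 = 101.1, giving m = 101.1 / (9.8 × 1.428) = 7.22 kg.

m ≈ 7.22 kg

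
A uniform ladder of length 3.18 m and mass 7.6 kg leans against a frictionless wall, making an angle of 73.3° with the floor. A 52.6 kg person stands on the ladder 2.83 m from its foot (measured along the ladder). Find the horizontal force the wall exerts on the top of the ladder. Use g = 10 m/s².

N_wall ≈ 152 N

About the foot of the ladder:
Ladder weight 7.6×10 = 76 N acts at 1.59 m along the ladder; its horizontal arm is 1.59·cos73.3° = 0.4569 m → τ = 34.72 N·m clockwise.
Person: 52.6×10 = 526 N at 2.83 m → arm 0.8132 m → τ = 427.7 N·m clockwise.
Wall normal N acts horizontally at the top; its moment arm is the height L sinθ = 3.18·sin73.3° = 3.046 m, counterclockwise.
Setting net torque to zero: N × 3.046 = 462.4 → N = 152 N.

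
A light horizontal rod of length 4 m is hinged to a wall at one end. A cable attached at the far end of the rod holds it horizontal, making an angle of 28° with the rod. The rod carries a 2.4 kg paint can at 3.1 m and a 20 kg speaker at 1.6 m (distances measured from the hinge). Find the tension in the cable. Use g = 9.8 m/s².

T ≈ 206 N

Taking torques about the hinge:
Paint can: 2.4 × 9.8 = 23.52 N down at 3.1 m → arm 3.1 m, τ = 23.52 × 3.1 = 72.91 N·m clockwise.
Speaker: 20 × 9.8 = 196 N down at 1.6 m → arm 1.6 m, τ = 196 × 1.6 = 313.6 N·m clockwise.
Total clockwise load moment = 386.5 N·m.
The cable tension T acts at 4 m; only its component perpendicular to the rod, T sinθ, produces torque. sin 28° = 0.4695.
For rotational equilibrium, T × 4 × 0.4695 = 386.5, so T = 386.5 / 1.878 = 206 N.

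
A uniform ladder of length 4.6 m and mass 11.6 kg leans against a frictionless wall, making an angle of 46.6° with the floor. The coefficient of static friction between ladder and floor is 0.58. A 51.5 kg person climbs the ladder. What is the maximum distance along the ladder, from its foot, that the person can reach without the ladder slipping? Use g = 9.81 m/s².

d ≈ 2.94 m

Choose the foot of the ladder as the axis so the floor normal and friction both act there and drop out.
Ladder weight 11.6×9.81 = 113.8 N acts at 2.3 m along the ladder; its horizontal arm is 2.3·cos46.6° = 1.58 m → τ = 179.8 N·m clockwise.
Person weight 51.5×9.81 = 505.2 N at distance d → arm d·cos46.6° → τ = 505.2·d·0.6871 clockwise.
Wall normal N at the top has arm L sinθ = 3.342 m counterclockwise, so Στ = 0 gives N·3.342 = 179.8 + 347.1·d.
ΣFy = 0 ⇒ N_floor = 619 N, so the maximum friction is μ_s·N_floor = 0.58×619 = 359 N. ΣFx = 0 ⇒ N_wall = f, so at the slipping point N = 359 N.
Substituting: 359×3.342 = 179.8 + 347.1·d ⇒ d = (1200 − 179.8) / 347.1 = 2.94 m.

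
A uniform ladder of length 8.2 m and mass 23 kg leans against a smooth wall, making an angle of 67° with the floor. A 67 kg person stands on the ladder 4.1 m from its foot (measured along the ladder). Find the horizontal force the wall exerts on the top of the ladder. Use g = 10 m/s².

Choose the foot of the ladder as the axis so the floor normal and friction both act there and drop out.
Ladder weight 23×10 = 230 N acts at 4.1 m along the ladder; its horizontal arm is 4.1·cos67° = 1.602 m → τ = 368.5 N·m clockwise.
Person: 67×10 = 670 N at 4.1 m → arm 1.602 m → τ = 1073 N·m clockwise.
Wall normal N acts horizontally at the top; its moment arm is the height L sinθ = 8.2·sin67° = 7.548 m, counterclockwise.
For rotational equilibrium, N × 7.548 = 1442, so N = 191 N.

N_wall ≈ 191 N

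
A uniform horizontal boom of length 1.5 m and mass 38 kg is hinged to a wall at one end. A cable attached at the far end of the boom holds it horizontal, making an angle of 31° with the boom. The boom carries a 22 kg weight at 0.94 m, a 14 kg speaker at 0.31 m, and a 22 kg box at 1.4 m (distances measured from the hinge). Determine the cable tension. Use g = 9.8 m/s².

Choose the hinge as the axis so the unknown hinge reaction has zero arm there.
Beam weight: 38 × 9.8 = 372.4 N down at 0.75 m → arm 0.75 m, τ = 372.4 × 0.75 = 279.3 N·m clockwise.
Weight: 22 × 9.8 = 215.6 N down at 0.94 m → arm 0.94 m, τ = 215.6 × 0.94 = 202.7 N·m clockwise.
Speaker: 14 × 9.8 = 137.2 N down at 0.31 m → arm 0.31 m, τ = 137.2 × 0.31 = 42.53 N·m clockwise.
Box: 22 × 9.8 = 215.6 N down at 1.4 m → arm 1.4 m, τ = 215.6 × 1.4 = 301.8 N·m clockwise.
Total clockwise load moment = 826.3 N·m.
The cable tension T acts at 1.5 m; only its component perpendicular to the boom, T sinθ, produces torque. sin 31° = 0.515.
Balancing moments: T × 1.5 × 0.515 = 826.3, giving T = 826.3 / 0.7725 = 1070 N.

T ≈ 1070 N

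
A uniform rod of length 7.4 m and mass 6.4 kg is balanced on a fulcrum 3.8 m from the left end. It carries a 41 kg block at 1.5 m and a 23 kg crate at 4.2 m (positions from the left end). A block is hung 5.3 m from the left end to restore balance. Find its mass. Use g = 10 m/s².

Choose the fulcrum (at 3.8 m from the left end) as the axis so the support reaction has zero arm there.
Beam weight: 6.4 × 10 = 64 N down at 3.7 m → arm 0.1 m, τ = 64 × 0.1 = 6.4 N·m counterclockwise.
Block: 41 × 10 = 410 N down at 1.5 m → arm 2.3 m, τ = 410 × 2.3 = 943 N·m counterclockwise.
Crate: 23 × 10 = 230 N down at 4.2 m → arm 0.4 m, τ = 230 × 0.4 = 92 N·m clockwise.
Net moment of known loads = 857.4 N·m counterclockwise.
An unknown mass m at 5.3 m has arm 1.5 m; its moment is m·g·1.5 clockwise.
For rotational equilibrium, m × 10 × 1.5 = 857.4, so m = 857.4 / (10 × 1.5) = 57.2 kg.

m ≈ 57.2 kg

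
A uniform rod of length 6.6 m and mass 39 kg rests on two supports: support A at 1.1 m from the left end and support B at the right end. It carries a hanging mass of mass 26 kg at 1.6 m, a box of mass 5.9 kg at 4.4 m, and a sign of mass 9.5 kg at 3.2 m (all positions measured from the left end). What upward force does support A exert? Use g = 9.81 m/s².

R_A ≈ 542 N

About support B:
Beam weight: 39 × 9.81 = 382.6 N down at 3.3 m → arm 3.3 m, τ = 382.6 × 3.3 = 1263 N·m counterclockwise.
Hanging mass: 26 × 9.81 = 255.1 N down at 1.6 m → arm 5 m, τ = 255.1 × 5 = 1276 N·m counterclockwise.
Box: 5.9 × 9.81 = 57.88 N down at 4.4 m → arm 2.2 m, τ = 57.88 × 2.2 = 127.3 N·m counterclockwise.
Sign: 9.5 × 9.81 = 93.2 N down at 3.2 m → arm 3.4 m, τ = 93.2 × 3.4 = 316.9 N·m counterclockwise.
Net load moment about support B = 2983 N·m counterclockwise.
Reaction R at support A is upward at 1.1 m, arm 5.5 m → moment R × 5.5 clockwise.
Balancing moments: R × 5.5 = 2983, giving R = 542 N.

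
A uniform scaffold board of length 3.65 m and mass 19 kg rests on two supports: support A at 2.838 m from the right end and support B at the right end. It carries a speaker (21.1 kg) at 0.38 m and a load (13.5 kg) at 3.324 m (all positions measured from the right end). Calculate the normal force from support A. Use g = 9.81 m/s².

R_A ≈ 303 N

About support B:
Beam weight: 19 × 9.81 = 186.4 N down at 1.825 m → arm 1.825 m, τ = 186.4 × 1.825 = 340.2 N·m counterclockwise.
Speaker: 21.1 × 9.81 = 207 N down at 0.38 m → arm 0.38 m, τ = 207 × 0.38 = 78.66 N·m counterclockwise.
Load: 13.5 × 9.81 = 132.4 N down at 3.324 m → arm 3.324 m, τ = 132.4 × 3.324 = 440.1 N·m counterclockwise.
Net load moment about support B = 859 N·m counterclockwise.
Reaction R at support A is upward at 2.838 m, arm 2.838 m → moment R × 2.838 clockwise.
Στ = 0 ⇒ R × 2.838 = 859 ⇒ R = 303 N.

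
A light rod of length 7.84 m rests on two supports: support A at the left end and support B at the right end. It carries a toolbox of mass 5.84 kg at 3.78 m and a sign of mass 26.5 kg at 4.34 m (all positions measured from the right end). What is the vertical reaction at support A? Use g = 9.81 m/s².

R_A ≈ 172 N

Sum moments about support B (its reaction then has zero moment arm).
Toolbox: 5.84 × 9.81 = 57.29 N down at 3.78 m → arm 3.78 m, τ = 57.29 × 3.78 = 216.6 N·m counterclockwise.
Sign: 26.5 × 9.81 = 260 N down at 4.34 m → arm 4.34 m, τ = 260 × 4.34 = 1128 N·m counterclockwise.
Net load moment about support B = 1345 N·m counterclockwise.
Reaction R at support A is upward at 7.84 m, arm 7.84 m → moment R × 7.84 clockwise.
Setting net torque to zero: R × 7.84 = 1345 → R = 172 N.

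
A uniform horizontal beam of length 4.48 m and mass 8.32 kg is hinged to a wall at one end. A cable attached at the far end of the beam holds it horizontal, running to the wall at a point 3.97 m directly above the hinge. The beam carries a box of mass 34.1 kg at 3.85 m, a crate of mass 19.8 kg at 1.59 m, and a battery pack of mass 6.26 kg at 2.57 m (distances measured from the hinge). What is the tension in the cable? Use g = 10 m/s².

T ≈ 665 N

Choose the hinge as the axis so the unknown hinge reaction has zero arm there.
Beam weight: 8.32 × 10 = 83.2 N down at 2.24 m → arm 2.24 m, τ = 83.2 × 2.24 = 186.4 N·m clockwise.
Box: 34.1 × 10 = 341 N down at 3.85 m → arm 3.85 m, τ = 341 × 3.85 = 1313 N·m clockwise.
Crate: 19.8 × 10 = 198 N down at 1.59 m → arm 1.59 m, τ = 198 × 1.59 = 314.8 N·m clockwise.
Battery pack: 6.26 × 10 = 62.6 N down at 2.57 m → arm 2.57 m, τ = 62.6 × 2.57 = 160.9 N·m clockwise.
Total clockwise load moment = 1975 N·m.
The cable tension T acts at 4.48 m; only its component perpendicular to the beam, T sinθ, produces torque. sinθ = h/√(h²+d²) = 3.97/√(3.97²+4.48²) = 0.6632.
Στ = 0 ⇒ T × 4.48 × 0.6632 = 1975 ⇒ T = 1975 / 2.971 = 665 N.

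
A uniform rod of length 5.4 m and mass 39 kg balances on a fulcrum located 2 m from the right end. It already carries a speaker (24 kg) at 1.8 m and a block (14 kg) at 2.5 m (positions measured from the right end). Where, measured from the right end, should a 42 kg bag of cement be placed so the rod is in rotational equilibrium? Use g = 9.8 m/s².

Sum moments about the fulcrum (at 2 m from the right end) (the support reaction has zero arm there).
Beam weight: 39 × 9.8 = 382.2 N down at 2.7 m → arm 0.7 m, τ = 382.2 × 0.7 = 267.5 N·m counterclockwise.
Speaker: 24 × 9.8 = 235.2 N down at 1.8 m → arm 0.2 m, τ = 235.2 × 0.2 = 47.04 N·m clockwise.
Block: 14 × 9.8 = 137.2 N down at 2.5 m → arm 0.5 m, τ = 137.2 × 0.5 = 68.6 N·m counterclockwise.
Net moment of existing loads = 289.1 N·m counterclockwise.
The bag of cement weighs 42 × 9.8 = 411.6 N and must supply an equal clockwise moment, so its lever arm about the fulcrum is 289.1 / 411.6 = 0.702 m.
That puts it at 2 − 0.702 = 1.3 m from the right end.

x ≈ 1.3 m from the right end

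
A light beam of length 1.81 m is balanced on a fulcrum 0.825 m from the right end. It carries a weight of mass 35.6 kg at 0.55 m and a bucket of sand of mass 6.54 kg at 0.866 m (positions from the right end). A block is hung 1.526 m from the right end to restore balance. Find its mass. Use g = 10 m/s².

About the fulcrum (at 0.825 m from the right end):
Weight: 35.6 × 10 = 356 N down at 0.55 m → arm 0.275 m, τ = 356 × 0.275 = 97.9 N·m clockwise.
Bucket of sand: 6.54 × 10 = 65.4 N down at 0.866 m → arm 0.041 m, τ = 65.4 × 0.041 = 2.681 N·m counterclockwise.
Net moment of known loads = 95.22 N·m clockwise.
An unknown mass m at 1.526 m has arm 0.701 m; its moment is m·g·0.701 counterclockwise.
For rotational equilibrium, m × 10 × 0.701 = 95.22, so m = 95.22 / (10 × 0.701) = 13.6 kg.

m ≈ 13.6 kg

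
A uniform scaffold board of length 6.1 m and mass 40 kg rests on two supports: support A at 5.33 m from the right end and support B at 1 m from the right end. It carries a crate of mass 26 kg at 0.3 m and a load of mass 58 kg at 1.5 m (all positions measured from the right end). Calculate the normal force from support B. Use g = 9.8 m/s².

R_B ≈ 1010 N

Choose support A as the axis so its reaction then has zero moment arm.
Beam weight: 40 × 9.8 = 392 N down at 3.05 m → arm 2.28 m, τ = 392 × 2.28 = 893.8 N·m clockwise.
Crate: 26 × 9.8 = 254.8 N down at 0.3 m → arm 5.03 m, τ = 254.8 × 5.03 = 1282 N·m clockwise.
Load: 58 × 9.8 = 568.4 N down at 1.5 m → arm 3.83 m, τ = 568.4 × 3.83 = 2177 N·m clockwise.
Net load moment about support A = 4353 N·m clockwise.
Reaction R at support B is upward at 1 m, arm 4.33 m → moment R × 4.33 counterclockwise.
Balancing moments: R × 4.33 = 4353, giving R = 1010 N.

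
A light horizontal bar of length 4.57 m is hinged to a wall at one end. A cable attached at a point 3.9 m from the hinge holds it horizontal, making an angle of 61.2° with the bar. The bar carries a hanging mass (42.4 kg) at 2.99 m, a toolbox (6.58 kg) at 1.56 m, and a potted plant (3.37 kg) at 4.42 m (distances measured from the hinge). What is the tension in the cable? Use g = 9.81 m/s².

Taking torques about the hinge:
Hanging mass: 42.4 × 9.81 = 415.9 N down at 2.99 m → arm 2.99 m, τ = 415.9 × 2.99 = 1244 N·m clockwise.
Toolbox: 6.58 × 9.81 = 64.55 N down at 1.56 m → arm 1.56 m, τ = 64.55 × 1.56 = 100.7 N·m clockwise.
Potted plant: 3.37 × 9.81 = 33.06 N down at 4.42 m → arm 4.42 m, τ = 33.06 × 4.42 = 146.1 N·m clockwise.
Total clockwise load moment = 1491 N·m.
The cable tension T acts at 3.9 m; only its component perpendicular to the bar, T sinθ, produces torque. sin 61.2° = 0.8763.
Στ = 0 ⇒ T × 3.9 × 0.8763 = 1491 ⇒ T = 1491 / 3.418 = 436 N.

T ≈ 436 N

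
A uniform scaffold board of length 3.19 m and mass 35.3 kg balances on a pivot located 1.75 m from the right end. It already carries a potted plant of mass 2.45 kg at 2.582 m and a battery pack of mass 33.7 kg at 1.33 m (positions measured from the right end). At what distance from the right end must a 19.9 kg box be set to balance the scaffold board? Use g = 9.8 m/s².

x ≈ 2.63 m from the right end

Choose the pivot (at 1.75 m from the right end) as the axis so the support reaction has zero arm there.
Beam weight: 35.3 × 9.8 = 345.9 N down at 1.595 m → arm 0.155 m, τ = 345.9 × 0.155 = 53.61 N·m clockwise.
Potted plant: 2.45 × 9.8 = 24.01 N down at 2.582 m → arm 0.832 m, τ = 24.01 × 0.832 = 19.98 N·m counterclockwise.
Battery pack: 33.7 × 9.8 = 330.3 N down at 1.33 m → arm 0.42 m, τ = 330.3 × 0.42 = 138.7 N·m clockwise.
Net moment of existing loads = 172.3 N·m clockwise.
The box weighs 19.9 × 9.8 = 195 N and must supply an equal counterclockwise moment, so its lever arm about the pivot is 172.3 / 195 = 0.884 m.
That puts it at 1.75 + 0.884 = 2.63 m from the right end.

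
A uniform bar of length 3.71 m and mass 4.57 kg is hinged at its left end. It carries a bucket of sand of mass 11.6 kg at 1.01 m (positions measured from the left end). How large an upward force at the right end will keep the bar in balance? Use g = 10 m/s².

F ≈ 54.4 N

Take moments about the left end.
Beam weight: 4.57 × 10 = 45.7 N down at 1.855 m → arm 1.855 m, τ = 45.7 × 1.855 = 84.77 N·m clockwise.
Bucket of sand: 11.6 × 10 = 116 N down at 1.01 m → arm 1.01 m, τ = 116 × 1.01 = 117.2 N·m clockwise.
Net moment of the loads = 202 N·m clockwise.
The upward force F acts at the right end, arm 3.71 m, giving F × 3.71 counterclockwise.
Στ = 0 ⇒ F × 3.71 = 202 ⇒ F = 202 / 3.71 = 54.4 N.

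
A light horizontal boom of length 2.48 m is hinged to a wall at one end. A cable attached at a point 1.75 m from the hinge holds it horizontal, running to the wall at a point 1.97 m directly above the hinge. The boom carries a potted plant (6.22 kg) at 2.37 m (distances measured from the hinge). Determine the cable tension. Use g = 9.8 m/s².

T ≈ 110 N

Take moments about the hinge.
Potted plant: 6.22 × 9.8 = 60.96 N down at 2.37 m → arm 2.37 m, τ = 60.96 × 2.37 = 144.5 N·m clockwise.
Total clockwise load moment = 144.5 N·m.
The cable tension T acts at 1.75 m; only its component perpendicular to the boom, T sinθ, produces torque. sinθ = h/√(h²+d²) = 1.97/√(1.97²+1.75²) = 0.7476.
Setting net torque to zero: T × 1.75 × 0.7476 = 144.5 → T = 144.5 / 1.308 = 110 N.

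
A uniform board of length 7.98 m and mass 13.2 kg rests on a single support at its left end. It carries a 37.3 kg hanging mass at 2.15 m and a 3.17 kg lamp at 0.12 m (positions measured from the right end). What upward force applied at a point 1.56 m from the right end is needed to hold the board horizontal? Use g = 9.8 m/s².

F ≈ 450 N

About the left end:
Beam weight: 13.2 × 9.8 = 129.4 N down at 3.99 m → arm 3.99 m, τ = 129.4 × 3.99 = 516.3 N·m clockwise.
Hanging mass: 37.3 × 9.8 = 365.5 N down at 2.15 m → arm 5.83 m, τ = 365.5 × 5.83 = 2131 N·m clockwise.
Lamp: 3.17 × 9.8 = 31.07 N down at 0.12 m → arm 7.86 m, τ = 31.07 × 7.86 = 244.2 N·m clockwise.
Net moment of the loads = 2892 N·m clockwise.
The upward force F acts at a point 1.56 m from the right end, arm 6.42 m, giving F × 6.42 counterclockwise.
Setting net torque to zero: F × 6.42 = 2892 → F = 2892 / 6.42 = 450 N.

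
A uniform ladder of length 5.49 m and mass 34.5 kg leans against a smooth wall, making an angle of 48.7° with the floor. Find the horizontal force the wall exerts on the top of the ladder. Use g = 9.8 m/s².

N_wall ≈ 149 N

About the foot of the ladder:
Ladder weight 34.5×9.8 = 338.1 N acts at 2.745 m along the ladder; its horizontal arm is 2.745·cos48.7° = 1.812 m → τ = 612.6 N·m clockwise.
Wall normal N acts horizontally at the top; its moment arm is the height L sinθ = 5.49·sin48.7° = 4.124 m, counterclockwise.
For rotational equilibrium, N × 4.124 = 612.6, so N = 149 N.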